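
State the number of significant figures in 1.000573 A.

7

1.000573: zeros between nonzero digits are significant.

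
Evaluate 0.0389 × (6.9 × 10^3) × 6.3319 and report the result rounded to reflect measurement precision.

0.0389 × (6.9 × 10^3) × 6.3319 = 1699.545279
Multiplication/division keeps the fewest significant figures: 0.0389 → 3 s.f., 6.9 × 10^3 → 2 s.f., 6.3319 → 5 s.f.; limit is 2.
Rounded to 2 significant figures: 1.7 × 10^3.

1.7 × 10^3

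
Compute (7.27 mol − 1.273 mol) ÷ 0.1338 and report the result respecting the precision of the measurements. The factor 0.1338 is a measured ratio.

7.27 mol − 1.273 mol = 5.997 mol; the difference is limited to 2 decimal places (3 s.f.).
Carrying full precision, 5.997 ÷ 0.1338 = 44.8206278027… mol; 0.1338 has 4 s.f., so the result keeps min(3, 4) = 3 s.f.
Rounded to 3 significant figures: 44.8 mol.

44.8 mol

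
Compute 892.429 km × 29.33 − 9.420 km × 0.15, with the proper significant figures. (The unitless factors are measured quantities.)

892.429 × 29.33 = 26174.94257 → 2.617 × 10⁴ km (4 s.f., last digit at the 10^1 place).
9.420 × 0.15 = 1.413 → 1.4 km (2 s.f., last digit at the 10^-1 place).
Difference: 26173.52957 km; keep the coarser place, 10^1.
Result: 2.617 × 10⁴ km.

2.617 × 10⁴ km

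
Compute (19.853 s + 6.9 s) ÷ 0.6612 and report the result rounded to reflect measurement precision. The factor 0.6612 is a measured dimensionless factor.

40.5 s

19.853 s + 6.9 s = 26.753 s; the sum is limited to 1 decimal place (3 s.f.).
Carrying full precision, 26.753 ÷ 0.6612 = 40.4612825166… s; 0.6612 has 4 s.f., so the result keeps min(3, 4) = 3 s.f.
Rounded to 3 significant figures: 40.5 s.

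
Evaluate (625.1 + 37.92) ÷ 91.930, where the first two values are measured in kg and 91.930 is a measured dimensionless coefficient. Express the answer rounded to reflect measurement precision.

625.1 kg + 37.92 kg = 663.02 kg; the sum is limited to 1 decimal place (4 s.f.).
Carrying full precision, 663.02 ÷ 91.930 = 7.21222669422… kg; 91.930 has 5 s.f., so the result keeps min(4, 5) = 4 s.f.
Rounded to 4 significant figures: 7.212 kg.

7.212 kg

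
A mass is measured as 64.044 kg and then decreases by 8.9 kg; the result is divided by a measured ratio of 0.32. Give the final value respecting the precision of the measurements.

64.044 kg − 8.9 kg = 55.144 kg; the difference is limited to 1 decimal place (3 s.f.).
Carrying full precision, 55.144 ÷ 0.32 = 172.325 kg; 0.32 has 2 s.f., so the result keeps min(3, 2) = 2 s.f.
Rounded to 2 significant figures: 1.7 × 10^2 kg.

1.7 × 10^2 kg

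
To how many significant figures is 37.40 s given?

4

37.40: trailing zeros after a decimal point are significant.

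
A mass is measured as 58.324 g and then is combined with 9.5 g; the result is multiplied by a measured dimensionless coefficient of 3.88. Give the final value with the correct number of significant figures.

58.324 g + 9.5 g = 67.824 g; the sum is limited to 1 decimal place (3 s.f.).
Carrying full precision, 67.824 × 3.88 = 263.15712 g; 3.88 has 3 s.f., so the result keeps min(3, 3) = 3 s.f.
Rounded to 3 significant figures: 263 g.

263 g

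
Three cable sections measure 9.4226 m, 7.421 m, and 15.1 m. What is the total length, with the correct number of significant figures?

31.9 m

9.4226 m + 7.421 m + 15.1 m = 31.9436 m.
Addition/subtraction keeps the fewest decimal places: 9.4226 → 4 decimal places, 7.421 → 3 decimal places, 15.1 → 1 decimal place; limit is 1.
Rounded to 1 decimal place: 31.9 m.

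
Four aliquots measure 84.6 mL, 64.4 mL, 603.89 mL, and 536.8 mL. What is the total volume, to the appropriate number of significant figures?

1289.7 mL

84.6 mL + 64.4 mL + 603.89 mL + 536.8 mL = 1289.69 mL.
Addition/subtraction keeps the fewest decimal places: 84.6 → 1 decimal place, 64.4 → 1 decimal place, 603.89 → 2 decimal places, 536.8 → 1 decimal place; limit is 1.
Rounded to 1 decimal place: 1289.7 mL.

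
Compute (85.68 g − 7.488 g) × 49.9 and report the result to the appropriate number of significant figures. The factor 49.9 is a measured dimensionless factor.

3.90 × 10^3 g

85.68 g − 7.488 g = 78.192 g; the difference is limited to 2 decimal places (4 s.f.).
Carrying full precision, 78.192 × 49.9 = 3901.7808 g; 49.9 has 3 s.f., so the result keeps min(4, 3) = 3 s.f.
Rounded to 3 significant figures: 3.90 × 10^3 g.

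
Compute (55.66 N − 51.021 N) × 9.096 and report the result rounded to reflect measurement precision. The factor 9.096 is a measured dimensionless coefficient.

55.66 N − 51.021 N = 4.639 N; the difference is limited to 2 decimal places (3 s.f.).
Carrying full precision, 4.639 × 9.096 = 42.196344 N; 9.096 has 4 s.f., so the result keeps min(3, 4) = 3 s.f.
Rounded to 3 significant figures: 42.2 N.

42.2 N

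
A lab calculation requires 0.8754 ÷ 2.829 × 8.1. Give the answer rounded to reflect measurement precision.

0.8754 ÷ 2.829 × 8.1 = 2.50644750795…
Multiplication/division keeps the fewest significant figures: 0.8754 → 4 s.f., 2.829 → 4 s.f., 8.1 → 2 s.f.; limit is 2.
Rounded to 2 significant figures: 2.5.

2.5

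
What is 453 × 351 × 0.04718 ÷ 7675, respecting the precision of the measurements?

0.977

453 × 351 × 0.04718 ÷ 7675 = 0.977428213681…
Multiplication/division keeps the fewest significant figures: 453 → 3 s.f., 351 → 3 s.f., 0.04718 → 4 s.f., 7675 → 4 s.f.; limit is 3.
Rounded to 3 significant figures: 0.977.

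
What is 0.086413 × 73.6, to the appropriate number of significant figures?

6.36

0.086413 × 73.6 = 6.3599968
Multiplication/division keeps the fewest significant figures: 0.086413 → 5 s.f., 73.6 → 3 s.f.; limit is 3.
Rounded to 3 significant figures: 6.36.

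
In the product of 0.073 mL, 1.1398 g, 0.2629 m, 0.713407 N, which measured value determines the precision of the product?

0.073 mL → 2 s.f.; 1.1398 g → 5 s.f.; 0.2629 m → 4 s.f.; 0.713407 N → 6 s.f.
The fewest is 2 significant figures, from 0.073 mL.

0.073 mL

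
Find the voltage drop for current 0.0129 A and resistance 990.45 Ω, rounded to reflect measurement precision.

voltage drop = 0.0129 A × 990.45 Ω = 12.776805 V.
0.0129 has 3 significant figures; 990.45 has 5.
Division/multiplication keeps the fewest: 3 significant figures.
Rounded: 12.8 V.

12.8 V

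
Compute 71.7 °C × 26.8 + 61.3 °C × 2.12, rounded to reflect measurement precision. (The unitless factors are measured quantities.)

71.7 × 26.8 = 1921.56 → 1.92 × 10³ °C (3 s.f., last digit at the 10^1 place).
61.3 × 2.12 = 129.956 → 130. °C (3 s.f., last digit at the 10^0 place).
Sum: 2051.516 °C; keep the coarser place, 10^1.
Result: 2.05 × 10³ °C.

2.05 × 10³ °C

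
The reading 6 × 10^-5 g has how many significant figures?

6 × 10^-5: in scientific notation every digit of the coefficient is significant.

1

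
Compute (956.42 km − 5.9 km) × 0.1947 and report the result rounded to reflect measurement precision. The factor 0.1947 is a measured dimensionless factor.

956.42 km − 5.9 km = 950.52 km; the difference is limited to 1 decimal place (4 s.f.).
Carrying full precision, 950.52 × 0.1947 = 185.066244 km; 0.1947 has 4 s.f., so the result keeps min(4, 4) = 4 s.f.
Rounded to 4 significant figures: 185.1 km.

185.1 km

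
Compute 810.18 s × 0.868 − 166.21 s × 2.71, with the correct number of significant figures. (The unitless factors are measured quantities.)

810.18 × 0.868 = 703.23624 → 703 s (3 s.f., last digit at the 10^0 place).
166.21 × 2.71 = 450.4291 → 4.50 × 10² s (3 s.f., last digit at the 10^0 place).
Difference: 252.80714 s; keep the coarser place, 10^0.
Result: 2.53 × 10² s.

2.53 × 10² s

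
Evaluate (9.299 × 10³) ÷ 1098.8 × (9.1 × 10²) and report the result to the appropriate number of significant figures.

7.7 × 10³

(9.299 × 10³) ÷ 1098.8 × (9.1 × 10²) = 7701.21041136…
Multiplication/division keeps the fewest significant figures: 9.299 × 10³ → 4 s.f., 1098.8 → 5 s.f., 9.1 × 10² → 2 s.f.; limit is 2.
Rounded to 2 significant figures: 7.7 × 10³.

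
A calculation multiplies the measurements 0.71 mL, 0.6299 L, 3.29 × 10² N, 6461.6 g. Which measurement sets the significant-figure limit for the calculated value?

0.71 mL → 2 s.f.; 0.6299 L → 4 s.f.; 3.29 × 10² N → 3 s.f.; 6461.6 g → 5 s.f.
The fewest is 2 significant figures, from 0.71 mL.

0.71 mL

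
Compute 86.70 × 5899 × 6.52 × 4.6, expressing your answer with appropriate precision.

86.70 × 5899 × 6.52 × 4.6 = 15339207.4536
Multiplication/division keeps the fewest significant figures: 86.70 → 4 s.f., 5899 → 4 s.f., 6.52 → 3 s.f., 4.6 → 2 s.f.; limit is 2.
Rounded to 2 significant figures: 1.5 × 10⁷.

1.5 × 10⁷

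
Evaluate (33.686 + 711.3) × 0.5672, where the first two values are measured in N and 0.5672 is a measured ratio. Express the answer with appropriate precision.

422.6 N

33.686 N + 711.3 N = 744.986 N; the sum is limited to 1 decimal place (4 s.f.).
Carrying full precision, 744.986 × 0.5672 = 422.5560592 N; 0.5672 has 4 s.f., so the result keeps min(4, 4) = 4 s.f.
Rounded to 4 significant figures: 422.6 N.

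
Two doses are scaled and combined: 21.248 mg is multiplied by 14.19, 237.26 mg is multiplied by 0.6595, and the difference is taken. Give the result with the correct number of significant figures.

145.0 mg

21.248 × 14.19 = 301.50912 → 301.5 mg (4 s.f., last digit at the 10^-1 place).
237.26 × 0.6595 = 156.47297 → 156.5 mg (4 s.f., last digit at the 10^-1 place).
Difference: 145.03615 mg; keep the coarser place, 10^-1.
Result: 145.0 mg.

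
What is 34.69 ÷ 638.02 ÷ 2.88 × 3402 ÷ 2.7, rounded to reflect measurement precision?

34.69 ÷ 638.02 ÷ 2.88 × 3402 ÷ 2.7 = 23.7874596408…
Multiplication/division keeps the fewest significant figures: 34.69 → 4 s.f., 638.02 → 5 s.f., 2.88 → 3 s.f., 3402 → 4 s.f., 2.7 → 2 s.f.; limit is 2.
Rounded to 2 significant figures: 24.

24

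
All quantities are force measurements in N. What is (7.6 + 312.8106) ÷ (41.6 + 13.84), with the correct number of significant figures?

7.6 + 312.8106 = 320.4106, limited to 1 d.p. → 4 s.f.; 41.6 + 13.84 = 55.44, limited to 1 d.p. → 3 s.f.
Carrying full precision, 320.4106 ÷ 55.44 = 5.77941197691…; keep min(4, 3) = 3 s.f.
Rounded to 3 significant figures: 5.78.

5.78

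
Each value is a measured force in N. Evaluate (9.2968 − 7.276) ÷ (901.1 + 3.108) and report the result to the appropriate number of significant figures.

9.2968 − 7.276 = 2.0208, limited to 3 d.p. → 4 s.f.; 901.1 + 3.108 = 904.208, limited to 1 d.p. → 4 s.f.
Carrying full precision, 2.0208 ÷ 904.208 = 0.00223488400899…; keep min(4, 4) = 4 s.f.
Rounded to 4 significant figures: 0.002235.

0.002235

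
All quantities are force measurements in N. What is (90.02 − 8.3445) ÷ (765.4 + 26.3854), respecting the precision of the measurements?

90.02 − 8.3445 = 81.6755, limited to 2 d.p. → 4 s.f.; 765.4 + 26.3854 = 791.7854, limited to 1 d.p. → 4 s.f.
Carrying full precision, 81.6755 ÷ 791.7854 = 0.103153581766…; keep min(4, 4) = 4 s.f.
Rounded to 4 significant figures: 1.032 × 10⁻¹.

1.032 × 10⁻¹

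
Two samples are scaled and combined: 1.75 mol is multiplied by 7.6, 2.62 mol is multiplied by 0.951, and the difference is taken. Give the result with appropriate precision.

1.75 × 7.6 = 13.3 → 13 mol (2 s.f., last digit at the 10^0 place).
2.62 × 0.951 = 2.49162 → 2.49 mol (3 s.f., last digit at the 10^-2 place).
Difference: 10.80838 mol; keep the coarser place, 10^0.
Result: 11 mol.

11 mol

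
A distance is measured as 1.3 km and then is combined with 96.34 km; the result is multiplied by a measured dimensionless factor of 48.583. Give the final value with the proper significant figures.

4.74 × 10³ km

1.3 km + 96.34 km = 97.64 km; the sum is limited to 1 decimal place (3 s.f.).
Carrying full precision, 97.64 × 48.583 = 4743.64412 km; 48.583 has 5 s.f., so the result keeps min(3, 5) = 3 s.f.
Rounded to 3 significant figures: 4.74 × 10³ km.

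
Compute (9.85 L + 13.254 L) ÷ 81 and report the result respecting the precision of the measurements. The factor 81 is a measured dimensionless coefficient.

0.29 L

9.85 L + 13.254 L = 23.104 L; the sum is limited to 2 decimal places (4 s.f.).
Carrying full precision, 23.104 ÷ 81 = 0.285234567901… L; 81 has 2 s.f., so the result keeps min(4, 2) = 2 s.f.
Rounded to 2 significant figures: 0.29 L.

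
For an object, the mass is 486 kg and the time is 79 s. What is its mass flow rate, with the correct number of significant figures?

mass flow rate = 486 kg ÷ 79 s = 6.15189873418… kg/s.
486 has 3 significant figures; 79 has 2.
Division/multiplication keeps the fewest: 2 significant figures.
Rounded: 6.2 kg/s.

6.2 kg/s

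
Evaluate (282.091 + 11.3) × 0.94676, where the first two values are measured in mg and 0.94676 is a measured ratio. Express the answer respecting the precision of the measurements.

277.8 mg

282.091 mg + 11.3 mg = 293.391 mg; the sum is limited to 1 decimal place (4 s.f.).
Carrying full precision, 293.391 × 0.94676 = 277.77086316 mg; 0.94676 has 5 s.f., so the result keeps min(4, 5) = 4 s.f.
Rounded to 4 significant figures: 277.8 mg.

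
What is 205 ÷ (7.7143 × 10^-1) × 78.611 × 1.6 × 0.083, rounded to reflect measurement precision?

2.8 × 10^3

205 ÷ (7.7143 × 10^-1) × 78.611 × 1.6 × 0.083 = 2774.20616777…
Multiplication/division keeps the fewest significant figures: 205 → 3 s.f., 7.7143 × 10^-1 → 5 s.f., 78.611 → 5 s.f., 1.6 → 2 s.f., 0.083 → 2 s.f.; limit is 2.
Rounded to 2 significant figures: 2.8 × 10^3.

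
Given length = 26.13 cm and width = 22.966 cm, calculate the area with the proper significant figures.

area = 26.13 cm × 22.966 cm = 600.10158 cm².
26.13 has 4 significant figures; 22.966 has 5.
Division/multiplication keeps the fewest: 4 significant figures.
Rounded: 600.1 cm².

600.1 cm²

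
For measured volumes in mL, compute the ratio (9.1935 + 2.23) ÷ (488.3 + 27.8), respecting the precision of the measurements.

9.1935 + 2.23 = 11.4235, limited to 2 d.p. → 4 s.f.; 488.3 + 27.8 = 516.1, limited to 1 d.p. → 4 s.f.
Carrying full precision, 11.4235 ÷ 516.1 = 0.022134276303…; keep min(4, 4) = 4 s.f.
Rounded to 4 significant figures: 0.02213.

0.02213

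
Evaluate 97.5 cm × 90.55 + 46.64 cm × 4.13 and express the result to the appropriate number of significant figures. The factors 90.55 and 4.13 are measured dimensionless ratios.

97.5 × 90.55 = 8828.625 → 8.83 × 10^3 cm (3 s.f., last digit at the 10^1 place).
46.64 × 4.13 = 192.6232 → 193 cm (3 s.f., last digit at the 10^0 place).
Sum: 9021.2482 cm; keep the coarser place, 10^1.
Result: 9.02 × 10^3 cm.

9.02 × 10^3 cm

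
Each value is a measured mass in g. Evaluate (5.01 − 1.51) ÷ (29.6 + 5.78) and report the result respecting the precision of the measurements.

0.0989

5.01 − 1.51 = 3.50, limited to 2 d.p. → 3 s.f.; 29.6 + 5.78 = 35.38, limited to 1 d.p. → 3 s.f.
Carrying full precision, 3.50 ÷ 35.38 = 0.0989259468626…; keep min(3, 3) = 3 s.f.
Rounded to 3 significant figures: 0.0989.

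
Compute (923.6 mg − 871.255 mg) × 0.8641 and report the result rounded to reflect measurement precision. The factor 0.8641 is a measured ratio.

923.6 mg − 871.255 mg = 52.345 mg; the difference is limited to 1 decimal place (3 s.f.).
Carrying full precision, 52.345 × 0.8641 = 45.2313145 mg; 0.8641 has 4 s.f., so the result keeps min(3, 4) = 3 s.f.
Rounded to 3 significant figures: 45.2 mg.

45.2 mg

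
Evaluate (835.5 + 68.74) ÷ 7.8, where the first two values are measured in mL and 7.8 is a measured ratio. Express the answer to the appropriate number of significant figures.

835.5 mL + 68.74 mL = 904.24 mL; the sum is limited to 1 decimal place (4 s.f.).
Carrying full precision, 904.24 ÷ 7.8 = 115.928205128… mL; 7.8 has 2 s.f., so the result keeps min(4, 2) = 2 s.f.
Rounded to 2 significant figures: 1.2 × 10^2 mL.

1.2 × 10^2 mL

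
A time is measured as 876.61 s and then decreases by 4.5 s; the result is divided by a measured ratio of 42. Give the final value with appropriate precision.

21 s

876.61 s − 4.5 s = 872.11 s; the difference is limited to 1 decimal place (4 s.f.).
Carrying full precision, 872.11 ÷ 42 = 20.7645238095… s; 42 has 2 s.f., so the result keeps min(4, 2) = 2 s.f.
Rounded to 2 significant figures: 21 s.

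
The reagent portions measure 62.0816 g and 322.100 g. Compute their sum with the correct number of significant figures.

384.182 g

62.0816 g + 322.100 g = 384.1816 g.
Addition/subtraction keeps the fewest decimal places: 62.0816 → 4 decimal places, 322.100 → 3 decimal places; limit is 3.
Rounded to 3 decimal places: 384.182 g.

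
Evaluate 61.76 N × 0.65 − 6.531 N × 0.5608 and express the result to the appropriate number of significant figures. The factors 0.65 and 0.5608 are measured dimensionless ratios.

61.76 × 0.65 = 40.144 → 40. N (2 s.f., last digit at the 10^0 place).
6.531 × 0.5608 = 3.6625848 → 3.663 N (4 s.f., last digit at the 10^-3 place).
Difference: 36.4814152 N; keep the coarser place, 10^0.
Result: 36 N.

36 N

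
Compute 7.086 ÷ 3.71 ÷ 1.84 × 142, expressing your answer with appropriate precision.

7.086 ÷ 3.71 ÷ 1.84 × 142 = 147.400093754…
Multiplication/division keeps the fewest significant figures: 7.086 → 4 s.f., 3.71 → 3 s.f., 1.84 → 3 s.f., 142 → 3 s.f.; limit is 3.
Rounded to 3 significant figures: 147.

147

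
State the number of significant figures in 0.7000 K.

4

0.7000: leading zeros are not significant; trailing zeros after a decimal point are significant.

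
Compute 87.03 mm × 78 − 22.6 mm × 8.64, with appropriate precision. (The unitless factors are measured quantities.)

6.6 × 10³ mm

87.03 × 78 = 6788.34 → 6.8 × 10³ mm (2 s.f., last digit at the 10^2 place).
22.6 × 8.64 = 195.264 → 195 mm (3 s.f., last digit at the 10^0 place).
Difference: 6593.076 mm; keep the coarser place, 10^2.
Result: 6.6 × 10³ mm.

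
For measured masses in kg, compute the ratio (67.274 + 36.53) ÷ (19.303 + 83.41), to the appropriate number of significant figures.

1.0106

67.274 + 36.53 = 103.804, limited to 2 d.p. → 5 s.f.; 19.303 + 83.41 = 102.713, limited to 2 d.p. → 5 s.f.
Carrying full precision, 103.804 ÷ 102.713 = 1.01062182976…; keep min(5, 5) = 5 s.f.
Rounded to 5 significant figures: 1.0106.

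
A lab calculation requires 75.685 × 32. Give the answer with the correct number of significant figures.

75.685 × 32 = 2421.92
Multiplication/division keeps the fewest significant figures: 75.685 → 5 s.f., 32 → 2 s.f.; limit is 2.
Rounded to 2 significant figures: 2.4 × 10³.

2.4 × 10³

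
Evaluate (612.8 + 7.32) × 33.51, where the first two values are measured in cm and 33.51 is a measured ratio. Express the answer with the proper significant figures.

2.078 × 10⁴ cm

612.8 cm + 7.32 cm = 620.12 cm; the sum is limited to 1 decimal place (4 s.f.).
Carrying full precision, 620.12 × 33.51 = 20780.2212 cm; 33.51 has 4 s.f., so the result keeps min(4, 4) = 4 s.f.
Rounded to 4 significant figures: 2.078 × 10⁴ cm.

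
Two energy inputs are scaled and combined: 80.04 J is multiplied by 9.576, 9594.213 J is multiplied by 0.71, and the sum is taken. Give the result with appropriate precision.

7.6 × 10^3 J

80.04 × 9.576 = 766.46304 → 766.5 J (4 s.f., last digit at the 10^-1 place).
9594.213 × 0.71 = 6811.89123 → 6.8 × 10^3 J (2 s.f., last digit at the 10^2 place).
Sum: 7578.35427 J; keep the coarser place, 10^2.
Result: 7.6 × 10^3 J.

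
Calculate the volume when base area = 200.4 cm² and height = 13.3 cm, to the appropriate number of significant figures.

2.67 × 10³ cm³

volume = 200.4 cm² × 13.3 cm = 2665.32 cm³.
200.4 has 4 significant figures; 13.3 has 3.
Division/multiplication keeps the fewest: 3 significant figures.
Rounded: 2.67 × 10³ cm³.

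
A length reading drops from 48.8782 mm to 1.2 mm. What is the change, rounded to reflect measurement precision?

47.7 mm

48.8782 mm − 1.2 mm = 47.6782 mm.
Addition/subtraction keeps the fewest decimal places: 48.8782 → 4 decimal places, 1.2 → 1 decimal place; limit is 1.
Rounded to 1 decimal place: 47.7 mm.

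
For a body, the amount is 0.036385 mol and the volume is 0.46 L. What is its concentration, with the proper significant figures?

concentration = 0.036385 mol ÷ 0.46 L = 0.079097826087… mol/L.
0.036385 has 5 significant figures; 0.46 has 2.
Division/multiplication keeps the fewest: 2 significant figures.
Rounded: 0.079 mol/L.

0.079 mol/L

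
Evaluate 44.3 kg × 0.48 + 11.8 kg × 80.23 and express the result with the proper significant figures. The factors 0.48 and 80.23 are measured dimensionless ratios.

968 kg

44.3 × 0.48 = 21.264 → 21 kg (2 s.f., last digit at the 10^0 place).
11.8 × 80.23 = 946.714 → 947 kg (3 s.f., last digit at the 10^0 place).
Sum: 967.978 kg; keep the coarser place, 10^0.
Result: 968 kg.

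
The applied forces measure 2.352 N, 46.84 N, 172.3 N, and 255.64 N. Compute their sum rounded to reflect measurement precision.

2.352 N + 46.84 N + 172.3 N + 255.64 N = 477.132 N.
Addition/subtraction keeps the fewest decimal places: 2.352 → 3 decimal places, 46.84 → 2 decimal places, 172.3 → 1 decimal place, 255.64 → 2 decimal places; limit is 1.
Rounded to 1 decimal place: 477.1 N.

477.1 N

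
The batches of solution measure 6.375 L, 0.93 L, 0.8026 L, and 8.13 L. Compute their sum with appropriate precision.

6.375 L + 0.93 L + 0.8026 L + 8.13 L = 16.2376 L.
Addition/subtraction keeps the fewest decimal places: 6.375 → 3 decimal places, 0.93 → 2 decimal places, 0.8026 → 4 decimal places, 8.13 → 2 decimal places; limit is 2.
Rounded to 2 decimal places: 16.24 L.

16.24 L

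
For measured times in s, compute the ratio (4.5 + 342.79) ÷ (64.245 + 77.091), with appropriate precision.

4.5 + 342.79 = 347.29, limited to 1 d.p. → 4 s.f.; 64.245 + 77.091 = 141.336, limited to 3 d.p. → 6 s.f.
Carrying full precision, 347.29 ÷ 141.336 = 2.45719420388…; keep min(4, 6) = 4 s.f.
Rounded to 4 significant figures: 2.457.

2.457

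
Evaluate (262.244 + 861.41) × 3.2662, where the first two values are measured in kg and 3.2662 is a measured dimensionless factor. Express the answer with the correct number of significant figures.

262.244 kg + 861.41 kg = 1123.654 kg; the sum is limited to 2 decimal places (6 s.f.).
Carrying full precision, 1123.654 × 3.2662 = 3670.0786948 kg; 3.2662 has 5 s.f., so the result keeps min(6, 5) = 5 s.f.
Rounded to 5 significant figures: 3670.1 kg.

3670.1 kg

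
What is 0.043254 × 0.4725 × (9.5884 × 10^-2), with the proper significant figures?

1.960 × 10^-3

0.043254 × 0.4725 × (9.5884 × 10^-2) = 0.00195963068826
Multiplication/division keeps the fewest significant figures: 0.043254 → 5 s.f., 0.4725 → 4 s.f., 9.5884 × 10^-2 → 5 s.f.; limit is 4.
Rounded to 4 significant figures: 1.960 × 10^-3.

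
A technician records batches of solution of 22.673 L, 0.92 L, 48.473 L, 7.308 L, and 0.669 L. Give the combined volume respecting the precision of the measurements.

22.673 L + 0.92 L + 48.473 L + 7.308 L + 0.669 L = 80.043 L.
Addition/subtraction keeps the fewest decimal places: 22.673 → 3 decimal places, 0.92 → 2 decimal places, 48.473 → 3 decimal places, 7.308 → 3 decimal places, 0.669 → 3 decimal places; limit is 2.
Rounded to 2 decimal places: 80.04 L.

80.04 L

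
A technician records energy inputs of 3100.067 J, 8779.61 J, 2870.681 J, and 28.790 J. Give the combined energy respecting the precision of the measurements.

3100.067 J + 8779.61 J + 2870.681 J + 28.790 J = 14779.148 J.
Addition/subtraction keeps the fewest decimal places: 3100.067 → 3 decimal places, 8779.61 → 2 decimal places, 2870.681 → 3 decimal places, 28.790 → 3 decimal places; limit is 2.
Rounded to 2 decimal places: 14779.15 J.

14779.15 J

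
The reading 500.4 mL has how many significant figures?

4

500.4: zeros between nonzero digits are significant.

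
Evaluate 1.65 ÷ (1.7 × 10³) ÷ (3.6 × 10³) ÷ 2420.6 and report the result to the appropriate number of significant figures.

1.1 × 10⁻¹⁰

1.65 ÷ (1.7 × 10³) ÷ (3.6 × 10³) ÷ 2420.6 = 1.11380584623 × 10^-10…
Multiplication/division keeps the fewest significant figures: 1.65 → 3 s.f., 1.7 × 10³ → 2 s.f., 3.6 × 10³ → 2 s.f., 2420.6 → 5 s.f.; limit is 2.
Rounded to 2 significant figures: 1.1 × 10⁻¹⁰.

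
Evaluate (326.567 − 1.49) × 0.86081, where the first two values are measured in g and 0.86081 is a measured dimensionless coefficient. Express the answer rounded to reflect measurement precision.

326.567 g − 1.49 g = 325.077 g; the difference is limited to 2 decimal places (5 s.f.).
Carrying full precision, 325.077 × 0.86081 = 279.82953237 g; 0.86081 has 5 s.f., so the result keeps min(5, 5) = 5 s.f.
Rounded to 5 significant figures: 279.83 g.

279.83 g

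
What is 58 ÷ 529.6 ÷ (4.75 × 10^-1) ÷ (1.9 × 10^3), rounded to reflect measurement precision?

58 ÷ 529.6 ÷ (4.75 × 10^-1) ÷ (1.9 × 10^3) = 0.000121348051318…
Multiplication/division keeps the fewest significant figures: 58 → 2 s.f., 529.6 → 4 s.f., 4.75 × 10^-1 → 3 s.f., 1.9 × 10^3 → 2 s.f.; limit is 2.
Rounded to 2 significant figures: 1.2 × 10^-4.

1.2 × 10^-4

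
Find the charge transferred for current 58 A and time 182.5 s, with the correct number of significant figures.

1.1 × 10⁴ C

charge transferred = 58 A × 182.5 s = 10585 C.
58 has 2 significant figures; 182.5 has 4.
Division/multiplication keeps the fewest: 2 significant figures.
Rounded: 1.1 × 10⁴ C.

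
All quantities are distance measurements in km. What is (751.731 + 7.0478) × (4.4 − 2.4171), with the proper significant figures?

1.5 × 10^3 km²

751.731 + 7.0478 = 758.7788, limited to 3 d.p. → 6 s.f.; 4.4 − 2.4171 = 1.9829, limited to 1 d.p. → 2 s.f.
Carrying full precision, 758.7788 × 1.9829 = 1504.58248252; keep min(6, 2) = 2 s.f.
Rounded to 2 significant figures: 1.5 × 10^3 km².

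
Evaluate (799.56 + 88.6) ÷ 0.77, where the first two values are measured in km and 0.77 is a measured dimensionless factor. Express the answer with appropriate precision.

1.2 × 10^3 km

799.56 km + 88.6 km = 888.16 km; the sum is limited to 1 decimal place (4 s.f.).
Carrying full precision, 888.16 ÷ 0.77 = 1153.45454545… km; 0.77 has 2 s.f., so the result keeps min(4, 2) = 2 s.f.
Rounded to 2 significant figures: 1.2 × 10^3 km.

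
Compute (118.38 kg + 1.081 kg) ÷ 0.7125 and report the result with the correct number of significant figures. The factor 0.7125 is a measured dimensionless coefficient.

167.7 kg

118.38 kg + 1.081 kg = 119.461 kg; the sum is limited to 2 decimal places (5 s.f.).
Carrying full precision, 119.461 ÷ 0.7125 = 167.664561404… kg; 0.7125 has 4 s.f., so the result keeps min(5, 4) = 4 s.f.
Rounded to 4 significant figures: 167.7 kg.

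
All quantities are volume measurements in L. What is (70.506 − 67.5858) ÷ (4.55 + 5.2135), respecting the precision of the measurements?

0.299

70.506 − 67.5858 = 2.9202, limited to 3 d.p. → 4 s.f.; 4.55 + 5.2135 = 9.7635, limited to 2 d.p. → 3 s.f.
Carrying full precision, 2.9202 ÷ 9.7635 = 0.299093562759…; keep min(4, 3) = 3 s.f.
Rounded to 3 significant figures: 0.299.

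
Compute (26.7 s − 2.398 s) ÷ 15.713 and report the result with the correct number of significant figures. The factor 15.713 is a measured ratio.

26.7 s − 2.398 s = 24.302 s; the difference is limited to 1 decimal place (3 s.f.).
Carrying full precision, 24.302 ÷ 15.713 = 1.54661745052… s; 15.713 has 5 s.f., so the result keeps min(3, 5) = 3 s.f.
Rounded to 3 significant figures: 1.55 s.

1.55 s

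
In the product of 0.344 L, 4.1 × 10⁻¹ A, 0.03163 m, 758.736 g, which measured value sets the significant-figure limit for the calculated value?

0.344 L → 3 s.f.; 4.1 × 10⁻¹ A → 2 s.f.; 0.03163 m → 4 s.f.; 758.736 g → 6 s.f.
The fewest is 2 significant figures, from 4.1 × 10⁻¹ A.

4.1 × 10⁻¹ A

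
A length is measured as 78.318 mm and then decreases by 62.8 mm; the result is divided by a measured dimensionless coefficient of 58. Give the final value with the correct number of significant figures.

78.318 mm − 62.8 mm = 15.518 mm; the difference is limited to 1 decimal place (3 s.f.).
Carrying full precision, 15.518 ÷ 58 = 0.267551724138… mm; 58 has 2 s.f., so the result keeps min(3, 2) = 2 s.f.
Rounded to 2 significant figures: 0.27 mm.

0.27 mm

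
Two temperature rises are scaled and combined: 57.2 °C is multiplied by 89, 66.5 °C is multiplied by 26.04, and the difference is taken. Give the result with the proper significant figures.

57.2 × 89 = 5090.8 → 5.1 × 10^3 °C (2 s.f., last digit at the 10^2 place).
66.5 × 26.04 = 1731.66 → 1.73 × 10^3 °C (3 s.f., last digit at the 10^1 place).
Difference: 3359.14 °C; keep the coarser place, 10^2.
Result: 3.4 × 10^3 °C.

3.4 × 10^3 °C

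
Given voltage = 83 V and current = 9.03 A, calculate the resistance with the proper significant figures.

resistance = 83 V ÷ 9.03 A = 9.19158361019… Ω.
83 has 2 significant figures; 9.03 has 3.
Division/multiplication keeps the fewest: 2 significant figures.
Rounded: 9.2 Ω.

9.2 Ω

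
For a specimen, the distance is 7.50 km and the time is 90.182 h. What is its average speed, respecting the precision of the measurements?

average speed = 7.50 km ÷ 90.182 h = 0.083165154909… km/h.
7.50 has 3 significant figures; 90.182 has 5.
Division/multiplication keeps the fewest: 3 significant figures.
Rounded: 0.0832 km/h.

0.0832 km/h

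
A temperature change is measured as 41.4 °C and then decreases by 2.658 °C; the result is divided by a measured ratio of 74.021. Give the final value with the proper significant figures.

41.4 °C − 2.658 °C = 38.742 °C; the difference is limited to 1 decimal place (3 s.f.).
Carrying full precision, 38.742 ÷ 74.021 = 0.523392010375… °C; 74.021 has 5 s.f., so the result keeps min(3, 5) = 3 s.f.
Rounded to 3 significant figures: 0.523 °C.

0.523 °C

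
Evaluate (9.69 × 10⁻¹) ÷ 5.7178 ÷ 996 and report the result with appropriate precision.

(9.69 × 10⁻¹) ÷ 5.7178 ÷ 996 = 0.000170151380997…
Multiplication/division keeps the fewest significant figures: 9.69 × 10⁻¹ → 3 s.f., 5.7178 → 5 s.f., 996 → 3 s.f.; limit is 3.
Rounded to 3 significant figures: 1.70 × 10⁻⁴.

1.70 × 10⁻⁴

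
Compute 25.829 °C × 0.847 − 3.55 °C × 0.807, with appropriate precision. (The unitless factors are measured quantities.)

19.0 °C

25.829 × 0.847 = 21.877163 → 21.9 °C (3 s.f., last digit at the 10^-1 place).
3.55 × 0.807 = 2.86485 → 2.86 °C (3 s.f., last digit at the 10^-2 place).
Difference: 19.012313 °C; keep the coarser place, 10^-1.
Result: 19.0 °C.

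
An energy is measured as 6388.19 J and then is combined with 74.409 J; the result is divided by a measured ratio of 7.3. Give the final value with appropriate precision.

6388.19 J + 74.409 J = 6462.599 J; the sum is limited to 2 decimal places (6 s.f.).
Carrying full precision, 6462.599 ÷ 7.3 = 885.287534247… J; 7.3 has 2 s.f., so the result keeps min(6, 2) = 2 s.f.
Rounded to 2 significant figures: 8.9 × 10² J.

8.9 × 10² J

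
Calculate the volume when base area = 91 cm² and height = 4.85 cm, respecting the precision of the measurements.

4.4 × 10² cm³

volume = 91 cm² × 4.85 cm = 441.35 cm³.
91 has 2 significant figures; 4.85 has 3.
Division/multiplication keeps the fewest: 2 significant figures.
Rounded: 4.4 × 10² cm³.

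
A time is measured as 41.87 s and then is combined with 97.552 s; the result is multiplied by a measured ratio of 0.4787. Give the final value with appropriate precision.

66.74 s

41.87 s + 97.552 s = 139.422 s; the sum is limited to 2 decimal places (5 s.f.).
Carrying full precision, 139.422 × 0.4787 = 66.7413114 s; 0.4787 has 4 s.f., so the result keeps min(5, 4) = 4 s.f.
Rounded to 4 significant figures: 66.74 s.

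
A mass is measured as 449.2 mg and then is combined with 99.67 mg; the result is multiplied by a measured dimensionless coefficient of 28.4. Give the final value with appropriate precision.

1.56 × 10⁴ mg

449.2 mg + 99.67 mg = 548.87 mg; the sum is limited to 1 decimal place (4 s.f.).
Carrying full precision, 548.87 × 28.4 = 15587.908 mg; 28.4 has 3 s.f., so the result keeps min(4, 3) = 3 s.f.
Rounded to 3 significant figures: 1.56 × 10⁴ mg.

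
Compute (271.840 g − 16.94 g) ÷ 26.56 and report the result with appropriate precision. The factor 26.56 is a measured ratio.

9.597 g

271.840 g − 16.94 g = 254.900 g; the difference is limited to 2 decimal places (5 s.f.).
Carrying full precision, 254.900 ÷ 26.56 = 9.59713855422… g; 26.56 has 4 s.f., so the result keeps min(5, 4) = 4 s.f.
Rounded to 4 significant figures: 9.597 g.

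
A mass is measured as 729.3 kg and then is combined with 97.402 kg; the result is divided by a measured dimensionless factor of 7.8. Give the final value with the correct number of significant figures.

729.3 kg + 97.402 kg = 826.702 kg; the sum is limited to 1 decimal place (4 s.f.).
Carrying full precision, 826.702 ÷ 7.8 = 105.987435897… kg; 7.8 has 2 s.f., so the result keeps min(4, 2) = 2 s.f.
Rounded to 2 significant figures: 1.1 × 10^2 kg.

1.1 × 10^2 kg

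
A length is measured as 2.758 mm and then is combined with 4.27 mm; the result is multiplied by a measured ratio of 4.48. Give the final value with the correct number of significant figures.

31.5 mm

2.758 mm + 4.27 mm = 7.028 mm; the sum is limited to 2 decimal places (3 s.f.).
Carrying full precision, 7.028 × 4.48 = 31.48544 mm; 4.48 has 3 s.f., so the result keeps min(3, 3) = 3 s.f.
Rounded to 3 significant figures: 31.5 mm.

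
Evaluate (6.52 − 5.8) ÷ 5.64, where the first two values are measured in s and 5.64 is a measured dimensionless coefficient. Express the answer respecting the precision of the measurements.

0.1 s

6.52 s − 5.8 s = 0.72 s; the difference is limited to 1 decimal place (1 s.f.).
Carrying full precision, 0.72 ÷ 5.64 = 0.127659574468… s; 5.64 has 3 s.f., so the result keeps min(1, 3) = 1 s.f.
Rounded to 1 significant figure: 0.1 s.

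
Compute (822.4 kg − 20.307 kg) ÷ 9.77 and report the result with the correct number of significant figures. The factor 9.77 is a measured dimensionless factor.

82.1 kg

822.4 kg − 20.307 kg = 802.093 kg; the difference is limited to 1 decimal place (4 s.f.).
Carrying full precision, 802.093 ÷ 9.77 = 82.0975435005… kg; 9.77 has 3 s.f., so the result keeps min(4, 3) = 3 s.f.
Rounded to 3 significant figures: 82.1 kg.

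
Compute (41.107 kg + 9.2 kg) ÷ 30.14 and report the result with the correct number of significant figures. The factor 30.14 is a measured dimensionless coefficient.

41.107 kg + 9.2 kg = 50.307 kg; the sum is limited to 1 decimal place (3 s.f.).
Carrying full precision, 50.307 ÷ 30.14 = 1.66911081619… kg; 30.14 has 4 s.f., so the result keeps min(3, 4) = 3 s.f.
Rounded to 3 significant figures: 1.67 kg.

1.67 kg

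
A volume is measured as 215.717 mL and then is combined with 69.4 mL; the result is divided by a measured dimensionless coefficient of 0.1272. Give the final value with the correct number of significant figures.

215.717 mL + 69.4 mL = 285.117 mL; the sum is limited to 1 decimal place (4 s.f.).
Carrying full precision, 285.117 ÷ 0.1272 = 2241.48584906… mL; 0.1272 has 4 s.f., so the result keeps min(4, 4) = 4 s.f.
Rounded to 4 significant figures: 2241 mL.

2241 mL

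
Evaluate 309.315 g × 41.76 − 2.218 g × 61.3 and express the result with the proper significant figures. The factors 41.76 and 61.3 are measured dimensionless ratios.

309.315 × 41.76 = 12916.9944 → 1.292 × 10^4 g (4 s.f., last digit at the 10^1 place).
2.218 × 61.3 = 135.9634 → 136 g (3 s.f., last digit at the 10^0 place).
Difference: 12781.031 g; keep the coarser place, 10^1.
Result: 1.278 × 10^4 g.

1.278 × 10^4 g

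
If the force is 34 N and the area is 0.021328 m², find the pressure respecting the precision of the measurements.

pressure = 34 N ÷ 0.021328 m² = 1594.14853713… Pa.
34 has 2 significant figures; 0.021328 has 5.
Division/multiplication keeps the fewest: 2 significant figures.
Rounded: 1.6 × 10^3 Pa.

1.6 × 10^3 Pa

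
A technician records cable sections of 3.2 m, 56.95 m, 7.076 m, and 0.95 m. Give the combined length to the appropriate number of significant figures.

68.2 m

3.2 m + 56.95 m + 7.076 m + 0.95 m = 68.176 m.
Addition/subtraction keeps the fewest decimal places: 3.2 → 1 decimal place, 56.95 → 2 decimal places, 7.076 → 3 decimal places, 0.95 → 2 decimal places; limit is 1.
Rounded to 1 decimal place: 68.2 m.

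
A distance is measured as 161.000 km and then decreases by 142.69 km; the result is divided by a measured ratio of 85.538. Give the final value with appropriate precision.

161.000 km − 142.69 km = 18.310 km; the difference is limited to 2 decimal places (4 s.f.).
Carrying full precision, 18.310 ÷ 85.538 = 0.214056910379… km; 85.538 has 5 s.f., so the result keeps min(4, 5) = 4 s.f.
Rounded to 4 significant figures: 0.2141 km.

0.2141 km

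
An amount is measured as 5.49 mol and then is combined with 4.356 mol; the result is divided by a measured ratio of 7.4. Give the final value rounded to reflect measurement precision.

1.3 mol

5.49 mol + 4.356 mol = 9.846 mol; the sum is limited to 2 decimal places (3 s.f.).
Carrying full precision, 9.846 ÷ 7.4 = 1.33054054054… mol; 7.4 has 2 s.f., so the result keeps min(3, 2) = 2 s.f.
Rounded to 2 significant figures: 1.3 mol.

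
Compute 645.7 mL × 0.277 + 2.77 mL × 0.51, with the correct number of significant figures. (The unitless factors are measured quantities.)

1.80 × 10² mL

645.7 × 0.277 = 178.8589 → 179 mL (3 s.f., last digit at the 10^0 place).
2.77 × 0.51 = 1.4127 → 1.4 mL (2 s.f., last digit at the 10^-1 place).
Sum: 180.2716 mL; keep the coarser place, 10^0.
Result: 1.80 × 10² mL.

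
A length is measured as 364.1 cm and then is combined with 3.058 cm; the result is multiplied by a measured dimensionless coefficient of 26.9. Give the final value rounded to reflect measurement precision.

364.1 cm + 3.058 cm = 367.158 cm; the sum is limited to 1 decimal place (4 s.f.).
Carrying full precision, 367.158 × 26.9 = 9876.5502 cm; 26.9 has 3 s.f., so the result keeps min(4, 3) = 3 s.f.
Rounded to 3 significant figures: 9.88 × 10³ cm.

9.88 × 10³ cm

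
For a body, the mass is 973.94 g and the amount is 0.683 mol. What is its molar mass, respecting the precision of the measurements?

molar mass = 973.94 g ÷ 0.683 mol = 1425.97364568… g/mol.
973.94 has 5 significant figures; 0.683 has 3.
Division/multiplication keeps the fewest: 3 significant figures.
Rounded: 1.43 × 10^3 g/mol.

1.43 × 10^3 g/mol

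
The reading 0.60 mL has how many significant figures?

0.60: leading zeros are not significant; trailing zeros after a decimal point are significant.

2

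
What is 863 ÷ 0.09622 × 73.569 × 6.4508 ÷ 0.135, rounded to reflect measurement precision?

3.15 × 10^7

863 ÷ 0.09622 × 73.569 × 6.4508 ÷ 0.135 = 31529719.3305…
Multiplication/division keeps the fewest significant figures: 863 → 3 s.f., 0.09622 → 4 s.f., 73.569 → 5 s.f., 6.4508 → 5 s.f., 0.135 → 3 s.f.; limit is 3.
Rounded to 3 significant figures: 3.15 × 10^7.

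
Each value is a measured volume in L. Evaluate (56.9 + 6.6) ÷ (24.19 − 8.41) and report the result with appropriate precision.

4.02

56.9 + 6.6 = 63.5, limited to 1 d.p. → 3 s.f.; 24.19 − 8.41 = 15.78, limited to 2 d.p. → 4 s.f.
Carrying full precision, 63.5 ÷ 15.78 = 4.02408111534…; keep min(3, 4) = 3 s.f.
Rounded to 3 significant figures: 4.02.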